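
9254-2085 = 7169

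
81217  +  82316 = 163533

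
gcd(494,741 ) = 247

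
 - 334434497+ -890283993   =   - 1224718490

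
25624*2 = 51248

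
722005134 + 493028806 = 1215033940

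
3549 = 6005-2456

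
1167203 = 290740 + 876463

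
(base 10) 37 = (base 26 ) 1B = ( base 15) 27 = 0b100101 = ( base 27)1A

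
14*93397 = 1307558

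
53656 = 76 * 706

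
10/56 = 5/28 = 0.18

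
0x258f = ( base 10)9615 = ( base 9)14163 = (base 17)1G4A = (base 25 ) f9f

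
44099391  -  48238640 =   -  4139249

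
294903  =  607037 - 312134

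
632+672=1304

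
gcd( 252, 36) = 36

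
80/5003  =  80/5003= 0.02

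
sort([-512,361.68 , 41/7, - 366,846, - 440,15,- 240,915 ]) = [ - 512, - 440,-366, - 240,41/7, 15,361.68,846,915] 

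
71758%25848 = 20062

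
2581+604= 3185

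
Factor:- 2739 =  - 3^1 * 11^1 * 83^1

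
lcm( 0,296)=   0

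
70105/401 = 70105/401 = 174.83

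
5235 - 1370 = 3865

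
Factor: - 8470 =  - 2^1*5^1*7^1*11^2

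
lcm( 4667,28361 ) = 368693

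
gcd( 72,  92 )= 4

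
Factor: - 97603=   -  11^1*19^1*467^1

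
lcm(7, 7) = 7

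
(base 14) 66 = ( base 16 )5A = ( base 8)132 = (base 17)55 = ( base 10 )90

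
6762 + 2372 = 9134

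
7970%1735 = 1030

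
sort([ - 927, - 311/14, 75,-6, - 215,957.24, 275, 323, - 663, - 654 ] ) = [ - 927, - 663, - 654, - 215, - 311/14,  -  6,75,275, 323,957.24] 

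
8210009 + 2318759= 10528768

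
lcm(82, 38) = 1558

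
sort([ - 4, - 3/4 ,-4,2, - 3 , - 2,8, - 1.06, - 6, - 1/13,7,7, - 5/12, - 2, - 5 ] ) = [ - 6, - 5, - 4, - 4, - 3, - 2,-2, - 1.06, - 3/4, - 5/12, - 1/13, 2, 7,  7,8] 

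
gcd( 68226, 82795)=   1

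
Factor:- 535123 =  - 535123^1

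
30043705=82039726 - 51996021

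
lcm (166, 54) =4482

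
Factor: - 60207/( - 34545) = 61/35 = 5^( - 1 )*7^( - 1 )*61^1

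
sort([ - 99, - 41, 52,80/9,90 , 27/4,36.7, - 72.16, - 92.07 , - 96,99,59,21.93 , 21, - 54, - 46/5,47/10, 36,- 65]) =[ - 99 , - 96, - 92.07,-72.16, - 65, - 54,-41, - 46/5,47/10,27/4,  80/9,21, 21.93,36,36.7, 52,59,90,99 ] 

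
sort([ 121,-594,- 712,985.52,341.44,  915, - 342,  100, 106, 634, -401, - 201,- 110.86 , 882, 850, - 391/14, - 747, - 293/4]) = [ - 747  , - 712,- 594,- 401,-342, - 201, - 110.86, - 293/4, - 391/14, 100, 106, 121,341.44, 634, 850, 882, 915, 985.52] 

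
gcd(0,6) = 6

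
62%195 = 62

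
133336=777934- 644598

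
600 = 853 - 253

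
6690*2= 13380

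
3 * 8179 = 24537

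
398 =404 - 6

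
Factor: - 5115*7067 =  -36147705= - 3^1 * 5^1  *11^1 * 31^1*37^1*191^1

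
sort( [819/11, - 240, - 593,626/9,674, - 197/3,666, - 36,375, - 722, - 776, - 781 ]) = [ - 781, -776,-722, - 593, - 240, -197/3, - 36,  626/9,819/11,375, 666,  674] 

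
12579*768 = 9660672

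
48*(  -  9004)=-432192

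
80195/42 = 80195/42 = 1909.40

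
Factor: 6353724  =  2^2 * 3^1*13^3*241^1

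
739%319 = 101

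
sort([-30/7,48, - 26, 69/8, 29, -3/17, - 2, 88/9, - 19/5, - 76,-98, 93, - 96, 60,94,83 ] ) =[ - 98,-96, - 76, - 26,-30/7, - 19/5, - 2, - 3/17 , 69/8,88/9,  29,48,60, 83,93,  94 ] 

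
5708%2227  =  1254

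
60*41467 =2488020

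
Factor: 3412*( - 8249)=  -  28145588  =  -2^2*73^1*113^1*853^1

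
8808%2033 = 676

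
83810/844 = 41905/422 = 99.30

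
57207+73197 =130404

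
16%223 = 16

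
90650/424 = 213  +  169/212  =  213.80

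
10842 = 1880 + 8962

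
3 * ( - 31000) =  - 93000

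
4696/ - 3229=-2 + 1762/3229 =-1.45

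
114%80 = 34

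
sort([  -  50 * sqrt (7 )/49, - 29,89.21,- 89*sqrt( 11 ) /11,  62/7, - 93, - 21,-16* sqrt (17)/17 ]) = [-93, - 29, - 89 * sqrt( 11 ) /11, - 21, - 16 * sqrt ( 17 )/17, - 50*sqrt(7)/49, 62/7,89.21] 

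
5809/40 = 5809/40 = 145.22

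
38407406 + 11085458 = 49492864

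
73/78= 73/78 = 0.94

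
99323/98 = 2027/2 =1013.50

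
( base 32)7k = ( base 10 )244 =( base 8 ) 364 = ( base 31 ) 7R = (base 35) 6y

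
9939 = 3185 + 6754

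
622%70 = 62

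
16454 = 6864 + 9590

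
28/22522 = 14/11261 = 0.00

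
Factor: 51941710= 2^1*5^1*37^1*79^1*1777^1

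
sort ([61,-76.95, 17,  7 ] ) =[-76.95,  7, 17, 61]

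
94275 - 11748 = 82527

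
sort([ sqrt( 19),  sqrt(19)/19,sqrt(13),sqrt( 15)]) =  [ sqrt( 19)/19, sqrt( 13), sqrt( 15 ),sqrt( 19)] 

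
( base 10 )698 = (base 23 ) 178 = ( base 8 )1272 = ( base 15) 318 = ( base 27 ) pn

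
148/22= 74/11 = 6.73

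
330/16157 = 330/16157 = 0.02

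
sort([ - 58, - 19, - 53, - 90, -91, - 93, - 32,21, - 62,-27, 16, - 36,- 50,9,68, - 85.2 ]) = [ -93, - 91, - 90, -85.2, - 62, - 58, - 53, -50,-36, - 32, - 27, - 19,  9,16 , 21 , 68] 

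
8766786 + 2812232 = 11579018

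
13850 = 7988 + 5862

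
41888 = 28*1496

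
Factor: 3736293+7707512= 11443805 = 5^1 * 17^1*31^1*43^1*101^1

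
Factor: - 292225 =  - 5^2*11689^1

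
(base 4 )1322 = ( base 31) 3t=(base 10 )122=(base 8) 172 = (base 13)95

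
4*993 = 3972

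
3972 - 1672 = 2300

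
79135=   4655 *17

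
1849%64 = 57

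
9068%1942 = 1300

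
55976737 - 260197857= - 204221120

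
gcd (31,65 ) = 1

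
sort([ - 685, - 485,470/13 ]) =[ - 685,  -  485,  470/13 ] 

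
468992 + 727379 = 1196371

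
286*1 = 286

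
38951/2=38951/2 = 19475.50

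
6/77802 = 1/12967 = 0.00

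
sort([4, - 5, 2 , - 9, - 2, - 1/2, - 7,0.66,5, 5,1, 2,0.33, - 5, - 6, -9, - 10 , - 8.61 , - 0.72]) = [ - 10, - 9,-9, - 8.61, -7, - 6,- 5, - 5, - 2, - 0.72, - 1/2 , 0.33 , 0.66,1,2,2, 4, 5 , 5]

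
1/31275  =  1/31275 = 0.00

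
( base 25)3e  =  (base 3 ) 10022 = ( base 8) 131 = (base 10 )89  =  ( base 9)108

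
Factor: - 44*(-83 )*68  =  2^4*11^1*17^1*83^1 = 248336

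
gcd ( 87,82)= 1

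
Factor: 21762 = 2^1*3^3*13^1 *31^1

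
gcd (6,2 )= 2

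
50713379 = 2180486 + 48532893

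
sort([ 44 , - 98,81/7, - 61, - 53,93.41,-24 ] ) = [ - 98,-61,  -  53, - 24,81/7,44, 93.41 ]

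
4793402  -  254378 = 4539024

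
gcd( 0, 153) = 153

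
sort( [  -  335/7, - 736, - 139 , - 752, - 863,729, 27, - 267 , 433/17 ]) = [ - 863,-752, - 736, - 267 , - 139 ,- 335/7,433/17,27,729]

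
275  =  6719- 6444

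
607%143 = 35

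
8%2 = 0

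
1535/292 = 5 + 75/292 =5.26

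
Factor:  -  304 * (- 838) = 2^5*19^1*419^1   =  254752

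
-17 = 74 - 91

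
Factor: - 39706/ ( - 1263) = 2^1*3^( - 1 ) * 421^( - 1)*19853^1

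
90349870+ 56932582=147282452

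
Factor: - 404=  - 2^2*101^1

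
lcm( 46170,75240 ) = 2031480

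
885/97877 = 885/97877=0.01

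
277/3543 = 277/3543= 0.08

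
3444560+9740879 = 13185439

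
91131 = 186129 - 94998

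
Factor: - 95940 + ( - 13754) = - 2^1*13^1*4219^1  =  -109694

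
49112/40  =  1227 + 4/5 =1227.80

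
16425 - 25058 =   -  8633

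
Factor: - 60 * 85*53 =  - 270300 =-2^2*3^1*5^2*17^1 * 53^1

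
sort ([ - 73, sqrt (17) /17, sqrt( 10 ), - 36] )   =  [ - 73, - 36, sqrt( 17 ) /17, sqrt (10 )]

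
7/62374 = 7/62374 = 0.00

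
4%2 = 0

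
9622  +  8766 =18388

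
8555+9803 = 18358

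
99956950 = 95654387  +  4302563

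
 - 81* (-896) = 72576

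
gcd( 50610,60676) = 14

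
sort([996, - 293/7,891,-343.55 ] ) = [-343.55, - 293/7, 891  ,  996 ] 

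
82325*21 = 1728825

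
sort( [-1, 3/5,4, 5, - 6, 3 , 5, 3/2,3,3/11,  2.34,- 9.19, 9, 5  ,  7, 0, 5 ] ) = [ - 9.19,-6,  -  1, 0, 3/11, 3/5, 3/2, 2.34,3, 3, 4, 5, 5, 5, 5, 7, 9 ]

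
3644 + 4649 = 8293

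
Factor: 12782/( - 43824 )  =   - 2^( - 3 )*3^(-1 )*7^1 = - 7/24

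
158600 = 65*2440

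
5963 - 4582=1381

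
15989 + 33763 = 49752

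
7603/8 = 7603/8 = 950.38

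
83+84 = 167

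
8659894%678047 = 523330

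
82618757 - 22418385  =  60200372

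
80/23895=16/4779 = 0.00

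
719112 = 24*29963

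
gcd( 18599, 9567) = 1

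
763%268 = 227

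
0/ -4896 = 0/1 = - 0.00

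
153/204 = 3/4 = 0.75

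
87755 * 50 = 4387750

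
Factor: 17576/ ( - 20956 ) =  - 2^1*13^1 * 31^( - 1 ) = -26/31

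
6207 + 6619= 12826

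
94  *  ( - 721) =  - 67774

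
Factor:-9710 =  - 2^1*5^1 * 971^1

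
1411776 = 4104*344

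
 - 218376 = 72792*(- 3) 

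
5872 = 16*367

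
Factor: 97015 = 5^1*19403^1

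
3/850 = 3/850 = 0.00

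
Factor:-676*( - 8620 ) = 2^4* 5^1*13^2*431^1 = 5827120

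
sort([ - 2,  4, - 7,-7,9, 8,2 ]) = [- 7, - 7 ,-2, 2,4, 8,  9]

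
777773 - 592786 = 184987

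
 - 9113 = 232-9345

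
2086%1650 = 436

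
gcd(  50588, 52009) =1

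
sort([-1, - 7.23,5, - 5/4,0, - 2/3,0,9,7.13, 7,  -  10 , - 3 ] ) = [ - 10,  -  7.23, - 3, - 5/4, - 1, - 2/3,  0,0,5,7 , 7.13,9]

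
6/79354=3/39677 = 0.00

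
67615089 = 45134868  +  22480221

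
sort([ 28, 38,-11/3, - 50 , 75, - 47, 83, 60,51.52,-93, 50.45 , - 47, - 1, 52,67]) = [ - 93, - 50, - 47, - 47, - 11/3, - 1, 28, 38, 50.45, 51.52, 52, 60, 67, 75, 83] 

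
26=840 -814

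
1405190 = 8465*166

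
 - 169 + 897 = 728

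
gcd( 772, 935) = 1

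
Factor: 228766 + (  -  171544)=57222=2^1 * 3^2 * 11^1*17^2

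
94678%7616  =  3286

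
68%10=8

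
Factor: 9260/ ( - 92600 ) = - 2^( - 1)*5^( -1)=-1/10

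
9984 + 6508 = 16492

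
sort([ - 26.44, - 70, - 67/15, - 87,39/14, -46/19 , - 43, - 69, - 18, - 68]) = [ - 87,-70,-69, - 68, - 43, - 26.44, - 18, - 67/15, - 46/19,39/14]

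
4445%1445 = 110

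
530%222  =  86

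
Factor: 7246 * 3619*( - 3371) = - 2^1*7^1*11^1*47^1*3371^1*3623^1 =-  88398656654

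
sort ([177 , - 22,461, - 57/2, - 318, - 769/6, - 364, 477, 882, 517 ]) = [ - 364, - 318,  -  769/6, - 57/2,-22 , 177, 461,  477,517, 882] 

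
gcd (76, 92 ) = 4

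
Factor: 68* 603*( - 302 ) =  - 12383208= - 2^3*3^2*17^1*67^1*151^1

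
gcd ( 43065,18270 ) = 1305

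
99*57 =5643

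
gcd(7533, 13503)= 3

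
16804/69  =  16804/69 =243.54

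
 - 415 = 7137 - 7552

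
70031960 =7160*9781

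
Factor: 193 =193^1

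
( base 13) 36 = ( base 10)45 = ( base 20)25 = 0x2d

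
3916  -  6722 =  - 2806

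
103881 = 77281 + 26600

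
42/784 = 3/56= 0.05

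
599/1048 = 599/1048 = 0.57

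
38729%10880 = 6089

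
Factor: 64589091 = 3^1* 7^1*3075671^1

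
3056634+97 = 3056731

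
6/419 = 6/419 = 0.01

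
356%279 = 77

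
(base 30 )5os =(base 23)9L4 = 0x1480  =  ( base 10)5248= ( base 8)12200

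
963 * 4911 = 4729293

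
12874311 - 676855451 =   -  663981140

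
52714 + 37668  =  90382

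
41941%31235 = 10706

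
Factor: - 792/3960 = -5^ ( - 1) = - 1/5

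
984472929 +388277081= 1372750010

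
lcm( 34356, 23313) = 652764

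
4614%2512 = 2102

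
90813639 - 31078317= 59735322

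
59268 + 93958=153226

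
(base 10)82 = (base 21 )3j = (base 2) 1010010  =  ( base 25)37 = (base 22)3g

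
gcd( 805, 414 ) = 23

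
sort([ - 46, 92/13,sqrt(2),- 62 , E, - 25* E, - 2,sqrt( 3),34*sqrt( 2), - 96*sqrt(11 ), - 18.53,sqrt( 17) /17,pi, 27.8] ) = [ - 96*sqrt(11), - 25* E, - 62, - 46, - 18.53, - 2,sqrt(17)/17,sqrt(2),sqrt(3 ),E, pi, 92/13,27.8, 34*sqrt( 2) ]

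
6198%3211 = 2987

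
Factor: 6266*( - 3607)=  -2^1*13^1*241^1*3607^1 = - 22601462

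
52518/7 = 52518/7 = 7502.57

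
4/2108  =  1/527  =  0.00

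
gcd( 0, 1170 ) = 1170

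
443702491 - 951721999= - 508019508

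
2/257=2/257=0.01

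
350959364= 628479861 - 277520497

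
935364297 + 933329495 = 1868693792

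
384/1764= 32/147= 0.22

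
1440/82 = 720/41 = 17.56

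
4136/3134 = 1+ 501/1567 = 1.32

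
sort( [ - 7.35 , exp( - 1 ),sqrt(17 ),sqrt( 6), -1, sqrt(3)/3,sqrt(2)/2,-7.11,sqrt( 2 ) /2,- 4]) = [-7.35, - 7.11, - 4, - 1,exp(-1 ),  sqrt(3 )/3,sqrt( 2)/2, sqrt(2)/2 , sqrt(6), sqrt(17)]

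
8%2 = 0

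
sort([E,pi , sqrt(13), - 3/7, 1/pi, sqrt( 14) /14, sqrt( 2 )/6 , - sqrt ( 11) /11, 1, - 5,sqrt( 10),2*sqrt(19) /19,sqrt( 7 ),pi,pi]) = [ - 5 , - 3/7, - sqrt(11 ) /11,  sqrt( 2 ) /6 , sqrt( 14)/14, 1/pi,2*sqrt( 19)/19 , 1,  sqrt(7 ),E , pi,pi , pi , sqrt (10) , sqrt( 13) ]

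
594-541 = 53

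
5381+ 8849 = 14230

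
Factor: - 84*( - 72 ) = 2^5* 3^3*7^1 = 6048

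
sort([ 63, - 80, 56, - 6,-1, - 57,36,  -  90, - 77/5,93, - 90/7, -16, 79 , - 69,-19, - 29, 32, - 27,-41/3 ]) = [-90, - 80,-69,-57, - 29, - 27, -19,-16, - 77/5, - 41/3,  -  90/7,  -  6,-1, 32, 36,56 , 63, 79,  93] 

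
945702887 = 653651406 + 292051481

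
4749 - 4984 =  - 235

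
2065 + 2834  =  4899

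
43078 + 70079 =113157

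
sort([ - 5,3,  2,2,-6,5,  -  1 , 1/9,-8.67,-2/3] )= [-8.67, - 6,-5, - 1 ,- 2/3, 1/9,2, 2,3, 5] 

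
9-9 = 0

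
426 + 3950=4376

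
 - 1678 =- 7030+5352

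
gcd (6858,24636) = 6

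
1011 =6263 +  - 5252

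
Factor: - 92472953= -37^1*2499269^1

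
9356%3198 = 2960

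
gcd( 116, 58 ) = 58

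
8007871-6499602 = 1508269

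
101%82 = 19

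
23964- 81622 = - 57658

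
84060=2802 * 30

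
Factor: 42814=2^1*21407^1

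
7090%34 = 18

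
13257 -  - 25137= 38394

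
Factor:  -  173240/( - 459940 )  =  142/377 = 2^1*13^ ( - 1)*29^ ( - 1 )*71^1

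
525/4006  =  525/4006 =0.13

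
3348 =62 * 54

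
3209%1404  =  401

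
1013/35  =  1013/35 = 28.94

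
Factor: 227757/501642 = 2^ ( - 1 ) * 3^( - 1) * 29^(  -  1 ) * 79^1 = 79/174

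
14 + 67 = 81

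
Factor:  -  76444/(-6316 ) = 29^1 * 659^1*1579^(-1) = 19111/1579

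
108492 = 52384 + 56108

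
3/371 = 3/371 = 0.01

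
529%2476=529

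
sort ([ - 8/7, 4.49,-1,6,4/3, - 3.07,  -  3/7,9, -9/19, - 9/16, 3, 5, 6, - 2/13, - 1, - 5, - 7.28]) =[ - 7.28, - 5, - 3.07, -8/7 , - 1, - 1,  -  9/16, - 9/19, - 3/7,-2/13,4/3, 3 , 4.49, 5, 6 , 6,9 ] 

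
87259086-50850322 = 36408764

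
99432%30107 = 9111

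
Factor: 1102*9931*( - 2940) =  - 32175248280 =-  2^3*3^1*5^1* 7^2*19^1*29^1*9931^1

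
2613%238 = 233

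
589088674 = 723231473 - 134142799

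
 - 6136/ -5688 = 1+56/711 = 1.08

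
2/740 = 1/370= 0.00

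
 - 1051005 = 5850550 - 6901555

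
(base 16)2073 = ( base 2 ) 10000001110011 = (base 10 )8307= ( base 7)33135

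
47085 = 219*215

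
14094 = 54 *261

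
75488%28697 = 18094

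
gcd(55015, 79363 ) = 1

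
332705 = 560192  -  227487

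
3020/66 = 1510/33 = 45.76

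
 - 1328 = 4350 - 5678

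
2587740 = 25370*102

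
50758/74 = 685 + 34/37 = 685.92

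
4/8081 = 4/8081 = 0.00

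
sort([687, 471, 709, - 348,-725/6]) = [-348, -725/6,  471, 687, 709] 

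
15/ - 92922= - 5/30974= - 0.00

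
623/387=1 + 236/387= 1.61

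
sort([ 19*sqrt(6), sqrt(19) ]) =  [ sqrt(19), 19*  sqrt(6)]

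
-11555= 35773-47328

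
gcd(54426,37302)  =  6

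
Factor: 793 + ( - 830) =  - 37^1 = - 37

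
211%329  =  211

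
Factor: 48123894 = 2^1*3^1*7^1*13^1*53^1*1663^1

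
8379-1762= 6617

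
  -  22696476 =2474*( -9174 )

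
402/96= 67/16= 4.19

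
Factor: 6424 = 2^3*11^1*73^1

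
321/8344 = 321/8344 = 0.04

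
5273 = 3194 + 2079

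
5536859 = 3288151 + 2248708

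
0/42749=0 = 0.00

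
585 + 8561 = 9146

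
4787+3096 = 7883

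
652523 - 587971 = 64552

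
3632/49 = 3632/49 = 74.12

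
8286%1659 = 1650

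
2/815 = 2/815 = 0.00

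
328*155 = 50840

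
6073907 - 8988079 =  - 2914172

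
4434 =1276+3158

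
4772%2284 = 204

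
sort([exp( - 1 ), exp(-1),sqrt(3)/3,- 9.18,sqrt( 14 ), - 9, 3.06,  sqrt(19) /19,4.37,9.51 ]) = [ - 9.18, - 9,sqrt( 19 )/19,exp( - 1),exp( -1 ),  sqrt( 3)/3 , 3.06, sqrt(14),4.37,9.51]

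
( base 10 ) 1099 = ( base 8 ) 2113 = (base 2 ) 10001001011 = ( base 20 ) 2ej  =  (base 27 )1dj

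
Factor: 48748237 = 89^1*107^1*5119^1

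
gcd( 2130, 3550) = 710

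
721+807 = 1528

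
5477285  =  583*9395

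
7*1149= 8043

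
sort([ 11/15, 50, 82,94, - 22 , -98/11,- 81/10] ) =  [ - 22,  -  98/11, - 81/10, 11/15,50,82 , 94] 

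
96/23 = 96/23 = 4.17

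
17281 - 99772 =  - 82491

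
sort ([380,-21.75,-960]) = [-960,  -  21.75, 380 ] 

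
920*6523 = 6001160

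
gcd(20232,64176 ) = 24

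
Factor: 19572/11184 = 7/4  =  2^( - 2 ) * 7^1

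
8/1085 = 8/1085 = 0.01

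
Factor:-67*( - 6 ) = 402= 2^1*3^1*67^1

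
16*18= 288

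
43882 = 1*43882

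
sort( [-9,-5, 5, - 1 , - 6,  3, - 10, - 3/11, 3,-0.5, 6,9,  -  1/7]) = [-10, - 9, - 6 , - 5, - 1,- 0.5,  -  3/11, - 1/7,3,3, 5,6,9]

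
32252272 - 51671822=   -  19419550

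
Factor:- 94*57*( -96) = 514368 = 2^6*3^2*19^1*47^1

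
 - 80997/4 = -20250 +3/4 = - 20249.25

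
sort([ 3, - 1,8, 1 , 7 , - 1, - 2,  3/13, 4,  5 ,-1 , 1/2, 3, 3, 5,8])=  [  -  2, - 1, - 1, - 1,3/13,1/2,1 , 3, 3,3 , 4 , 5,5,  7,8,  8 ] 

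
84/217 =12/31 = 0.39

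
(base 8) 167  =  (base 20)5J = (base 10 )119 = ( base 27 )4B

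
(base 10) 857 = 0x359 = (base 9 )1152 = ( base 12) 5B5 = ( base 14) 453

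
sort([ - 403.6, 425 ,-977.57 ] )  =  [ - 977.57, - 403.6,425]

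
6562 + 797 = 7359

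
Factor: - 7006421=- 19^1 * 23^1*16033^1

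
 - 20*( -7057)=141140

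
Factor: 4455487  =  4455487^1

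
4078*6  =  24468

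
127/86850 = 127/86850= 0.00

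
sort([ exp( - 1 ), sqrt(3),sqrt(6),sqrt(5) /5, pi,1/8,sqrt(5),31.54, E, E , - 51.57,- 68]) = [ - 68, - 51.57,1/8, exp( - 1 ), sqrt(5 )/5,sqrt(3),sqrt ( 5 )  ,  sqrt( 6), E,E, pi, 31.54 ]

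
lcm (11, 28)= 308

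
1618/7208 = 809/3604 =0.22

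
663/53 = 12 + 27/53 =12.51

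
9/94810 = 9/94810 = 0.00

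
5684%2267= 1150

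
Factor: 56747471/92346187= 11^1*19^1 * 47^1 * 53^1*109^1*5749^ ( - 1 )  *  16063^(-1 ) 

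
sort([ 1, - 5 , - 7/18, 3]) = [ - 5, - 7/18, 1, 3]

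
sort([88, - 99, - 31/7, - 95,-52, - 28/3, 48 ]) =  [ - 99, - 95, - 52, - 28/3, - 31/7,48, 88] 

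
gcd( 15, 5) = 5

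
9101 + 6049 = 15150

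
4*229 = 916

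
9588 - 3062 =6526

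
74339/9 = 74339/9 = 8259.89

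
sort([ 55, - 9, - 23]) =[-23,- 9, 55] 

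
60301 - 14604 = 45697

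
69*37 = 2553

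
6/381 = 2/127= 0.02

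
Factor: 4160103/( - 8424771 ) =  - 1386701/2808257 = - 19^ ( - 1 ) * 61^(  -  1)*71^1*2423^( - 1)*19531^1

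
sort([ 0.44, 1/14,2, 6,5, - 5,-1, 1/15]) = [ - 5, - 1,1/15,1/14,0.44,2, 5, 6]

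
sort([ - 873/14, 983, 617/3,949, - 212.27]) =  [ - 212.27 , - 873/14, 617/3, 949, 983]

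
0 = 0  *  42811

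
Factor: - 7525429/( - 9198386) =2^( - 1) * 1699^ ( - 1 )*2707^(  -  1) *7525429^1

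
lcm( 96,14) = 672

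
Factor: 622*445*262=72518980 = 2^2*5^1*89^1*131^1*311^1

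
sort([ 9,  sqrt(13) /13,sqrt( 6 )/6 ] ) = [sqrt(13)/13,sqrt( 6)/6, 9] 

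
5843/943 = 6 + 185/943 = 6.20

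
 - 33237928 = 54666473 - 87904401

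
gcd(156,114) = 6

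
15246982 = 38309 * 398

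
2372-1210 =1162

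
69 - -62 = 131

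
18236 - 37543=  - 19307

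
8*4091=32728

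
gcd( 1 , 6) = 1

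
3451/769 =3451/769 = 4.49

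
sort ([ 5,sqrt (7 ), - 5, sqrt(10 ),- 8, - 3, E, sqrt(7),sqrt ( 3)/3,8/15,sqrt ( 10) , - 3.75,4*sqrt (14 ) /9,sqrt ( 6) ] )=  [-8, - 5, -3.75, - 3,8/15, sqrt(3)/3,4 *sqrt(14) /9, sqrt (6 ),sqrt(7),sqrt(7 ), E,sqrt(10),sqrt(10 ),5] 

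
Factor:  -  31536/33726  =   - 72/77= - 2^3*3^2*7^( - 1 )*11^( - 1)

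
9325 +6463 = 15788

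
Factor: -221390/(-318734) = 655/943  =  5^1 * 23^( - 1 ) * 41^( - 1)*131^1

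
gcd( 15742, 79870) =2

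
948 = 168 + 780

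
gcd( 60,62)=2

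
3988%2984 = 1004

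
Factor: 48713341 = 48713341^1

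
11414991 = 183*62377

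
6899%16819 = 6899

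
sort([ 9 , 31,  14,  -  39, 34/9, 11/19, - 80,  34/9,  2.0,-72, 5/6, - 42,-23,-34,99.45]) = [-80, - 72, - 42, - 39, - 34,-23,11/19, 5/6,2.0, 34/9,34/9, 9,14,  31 , 99.45]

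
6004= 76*79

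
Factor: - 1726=-2^1 * 863^1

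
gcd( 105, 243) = 3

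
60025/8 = 7503 + 1/8 = 7503.12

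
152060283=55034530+97025753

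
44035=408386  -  364351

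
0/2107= 0  =  0.00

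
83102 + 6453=89555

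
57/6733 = 57/6733 = 0.01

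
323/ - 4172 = -1 + 3849/4172  =  - 0.08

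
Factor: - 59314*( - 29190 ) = 2^2*3^1*5^1 * 7^1*47^1*139^1*631^1 = 1731375660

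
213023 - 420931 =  - 207908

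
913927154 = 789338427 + 124588727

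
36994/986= 18497/493 = 37.52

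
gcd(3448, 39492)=4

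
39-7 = 32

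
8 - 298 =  - 290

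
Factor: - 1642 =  - 2^1*821^1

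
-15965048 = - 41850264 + 25885216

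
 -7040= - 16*440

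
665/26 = 665/26 = 25.58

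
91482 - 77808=13674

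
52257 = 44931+7326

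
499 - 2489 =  - 1990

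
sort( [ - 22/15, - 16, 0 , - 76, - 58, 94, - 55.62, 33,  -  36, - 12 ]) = [ - 76, - 58, - 55.62, - 36 ,-16, - 12, - 22/15, 0, 33, 94] 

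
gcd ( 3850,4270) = 70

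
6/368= 3/184 = 0.02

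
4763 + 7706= 12469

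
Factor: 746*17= 12682= 2^1*17^1*373^1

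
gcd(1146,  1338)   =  6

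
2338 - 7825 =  - 5487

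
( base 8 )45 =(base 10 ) 37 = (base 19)1i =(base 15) 27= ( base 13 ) 2B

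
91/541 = 91/541 = 0.17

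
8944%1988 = 992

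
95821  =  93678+2143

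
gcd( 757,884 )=1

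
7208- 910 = 6298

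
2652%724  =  480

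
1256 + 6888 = 8144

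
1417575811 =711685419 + 705890392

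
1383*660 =912780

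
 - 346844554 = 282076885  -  628921439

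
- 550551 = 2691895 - 3242446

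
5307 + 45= 5352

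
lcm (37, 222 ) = 222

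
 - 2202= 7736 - 9938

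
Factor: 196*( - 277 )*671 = -2^2*7^2 * 11^1 * 61^1* 277^1 = -36429932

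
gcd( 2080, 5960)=40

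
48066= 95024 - 46958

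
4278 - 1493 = 2785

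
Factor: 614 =2^1*307^1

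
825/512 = 825/512 = 1.61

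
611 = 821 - 210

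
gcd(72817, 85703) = 1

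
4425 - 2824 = 1601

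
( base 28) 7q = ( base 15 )ec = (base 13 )141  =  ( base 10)222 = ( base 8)336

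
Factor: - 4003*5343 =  - 3^1*13^1*137^1 * 4003^1  =  -  21388029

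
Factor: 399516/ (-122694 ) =  -  2^1*11^ ( - 2)*197^1= -394/121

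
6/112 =3/56 = 0.05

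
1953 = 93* 21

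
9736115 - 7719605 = 2016510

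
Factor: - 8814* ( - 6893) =2^1 * 3^1*13^1*61^1*113^2 = 60754902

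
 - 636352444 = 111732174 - 748084618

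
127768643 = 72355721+55412922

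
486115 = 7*69445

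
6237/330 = 18  +  9/10= 18.90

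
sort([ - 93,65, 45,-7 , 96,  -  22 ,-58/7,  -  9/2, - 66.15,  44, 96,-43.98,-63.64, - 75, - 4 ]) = [-93, - 75, -66.15, - 63.64,-43.98, - 22,-58/7,- 7, - 9/2,-4,44, 45,65 , 96,96] 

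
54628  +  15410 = 70038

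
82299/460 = 178+419/460 = 178.91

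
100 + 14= 114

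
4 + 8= 12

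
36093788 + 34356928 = 70450716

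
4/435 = 4/435 = 0.01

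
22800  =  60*380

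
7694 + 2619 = 10313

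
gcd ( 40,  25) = 5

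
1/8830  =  1/8830  =  0.00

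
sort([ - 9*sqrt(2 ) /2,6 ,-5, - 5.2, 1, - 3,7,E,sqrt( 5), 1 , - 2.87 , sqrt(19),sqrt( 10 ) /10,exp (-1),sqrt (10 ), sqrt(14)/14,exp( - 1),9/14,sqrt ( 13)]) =[ - 9*sqrt (2 ) /2, - 5.2, - 5,-3,  -  2.87,sqrt( 14) /14,sqrt(10)/10,exp( - 1), exp( - 1),9/14,1,1, sqrt(5 ), E,sqrt(10 ), sqrt(13),sqrt ( 19),6,  7 ]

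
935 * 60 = 56100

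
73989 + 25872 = 99861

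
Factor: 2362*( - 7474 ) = -2^2*37^1*101^1*1181^1 = - 17653588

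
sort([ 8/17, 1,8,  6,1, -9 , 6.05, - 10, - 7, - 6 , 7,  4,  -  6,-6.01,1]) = [ - 10,-9,  -  7, - 6.01, -6,- 6,8/17,1,1,1,4,6,6.05,7,8 ]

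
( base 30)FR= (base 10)477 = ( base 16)1DD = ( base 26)I9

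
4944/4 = 1236 = 1236.00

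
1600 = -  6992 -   -  8592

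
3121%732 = 193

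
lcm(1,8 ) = 8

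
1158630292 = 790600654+368029638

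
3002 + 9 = 3011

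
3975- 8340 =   -  4365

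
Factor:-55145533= - 41^1*1345013^1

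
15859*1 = 15859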